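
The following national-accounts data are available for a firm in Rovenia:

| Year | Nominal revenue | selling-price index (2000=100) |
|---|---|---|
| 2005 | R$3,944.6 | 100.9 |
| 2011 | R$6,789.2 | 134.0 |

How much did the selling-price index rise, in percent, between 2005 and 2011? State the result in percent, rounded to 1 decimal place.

Price-level change = 134.0 / 100.9 − 1 = 0.3280.

32.8%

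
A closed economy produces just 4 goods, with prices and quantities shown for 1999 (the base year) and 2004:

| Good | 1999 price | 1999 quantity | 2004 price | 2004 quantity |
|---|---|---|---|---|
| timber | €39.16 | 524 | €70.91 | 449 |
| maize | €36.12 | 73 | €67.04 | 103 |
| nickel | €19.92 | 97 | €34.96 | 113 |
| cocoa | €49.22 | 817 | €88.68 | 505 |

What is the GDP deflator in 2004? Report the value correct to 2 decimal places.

Nominal GDP 2004 = 70.91·449 + 67.04·103 + 34.96·113 + 88.68·505 = 87477.59.
Real GDP 2004 (at 1999 prices) = 39.16·449 + 36.12·103 + 19.92·113 + 49.22·505 = 48410.26.
Deflator = Nominal/Real × 100 = 87477.59/48410.26 × 100 = 180.701.

180.70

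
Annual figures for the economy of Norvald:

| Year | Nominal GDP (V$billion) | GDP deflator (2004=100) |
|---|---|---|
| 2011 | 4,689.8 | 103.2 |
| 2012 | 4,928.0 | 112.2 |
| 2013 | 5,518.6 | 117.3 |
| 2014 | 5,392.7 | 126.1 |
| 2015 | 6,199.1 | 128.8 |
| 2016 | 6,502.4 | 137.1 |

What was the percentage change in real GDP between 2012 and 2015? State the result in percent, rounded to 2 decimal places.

Real GDP 2012 = 4928.0/1.122 = 4392.16.
Real GDP 2015 = 6199.1/1.288 = 4812.97.
Change = 4812.97/4392.16 − 1 = 0.0958.

9.58%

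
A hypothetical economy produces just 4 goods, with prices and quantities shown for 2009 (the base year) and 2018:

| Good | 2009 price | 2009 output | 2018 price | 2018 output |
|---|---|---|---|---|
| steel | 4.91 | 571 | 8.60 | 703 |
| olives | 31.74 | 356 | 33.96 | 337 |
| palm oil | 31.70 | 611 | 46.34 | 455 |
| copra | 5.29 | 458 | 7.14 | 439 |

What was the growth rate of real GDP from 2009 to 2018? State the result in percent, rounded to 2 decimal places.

-13.93%

Real GDP 2009 = Nominal GDP 2009 = 4.91·571 + 31.74·356 + 31.70·611 + 5.29·458 = 35894.57.
Real GDP 2018 (at 2009 prices) = 4.91·703 + 31.74·337 + 31.70·455 + 5.29·439 = 30893.92.
Real growth = 30893.92/35894.57 − 1 = -0.1393.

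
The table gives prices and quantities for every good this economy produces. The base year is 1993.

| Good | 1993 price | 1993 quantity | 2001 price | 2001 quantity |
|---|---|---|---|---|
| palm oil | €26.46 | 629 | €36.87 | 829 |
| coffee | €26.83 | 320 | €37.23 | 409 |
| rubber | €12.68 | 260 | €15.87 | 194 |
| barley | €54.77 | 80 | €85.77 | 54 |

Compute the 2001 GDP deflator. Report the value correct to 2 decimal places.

139.60

Nominal GDP 2001 = 36.87·829 + 37.23·409 + 15.87·194 + 85.77·54 = 53502.66.
Real GDP 2001 (at 1993 prices) = 26.46·829 + 26.83·409 + 12.68·194 + 54.77·54 = 38326.31.
Deflator = Nominal/Real × 100 = 53502.66/38326.31 × 100 = 139.598.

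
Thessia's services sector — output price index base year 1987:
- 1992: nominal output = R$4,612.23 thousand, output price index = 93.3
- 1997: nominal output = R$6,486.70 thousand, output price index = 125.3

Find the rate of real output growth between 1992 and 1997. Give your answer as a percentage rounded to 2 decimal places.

Deflate each year: 1992 → 4612.23/0.933 = 4943.44; 1997 → 6486.70/1.253 = 5176.94.
So real output changed by 5176.94/4943.44 − 1 = 0.0472, i.e. 4.72%.

4.72%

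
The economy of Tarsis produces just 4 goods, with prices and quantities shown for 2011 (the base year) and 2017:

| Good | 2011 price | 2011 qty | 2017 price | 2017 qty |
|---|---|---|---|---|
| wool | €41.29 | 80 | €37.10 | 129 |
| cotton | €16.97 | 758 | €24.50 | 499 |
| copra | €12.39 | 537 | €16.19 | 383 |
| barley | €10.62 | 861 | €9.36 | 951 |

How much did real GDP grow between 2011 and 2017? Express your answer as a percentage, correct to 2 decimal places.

Real GDP 2011 = Nominal GDP 2011 = 41.29·80 + 16.97·758 + 12.39·537 + 10.62·861 = 31963.71.
Real GDP 2017 (at 2011 prices) = 41.29·129 + 16.97·499 + 12.39·383 + 10.62·951 = 28639.43.
Real growth = 28639.43/31963.71 − 1 = -0.1040.

-10.40%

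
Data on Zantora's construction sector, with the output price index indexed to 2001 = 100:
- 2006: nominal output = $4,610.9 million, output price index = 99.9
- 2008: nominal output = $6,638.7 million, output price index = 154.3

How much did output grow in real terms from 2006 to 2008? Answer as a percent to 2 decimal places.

-6.78%

Deflate each year: 2006 → 4610.9/0.999 = 4615.52; 2008 → 6638.7/1.543 = 4302.46.
So real output changed by 4302.46/4615.52 − 1 = -0.0678, i.e. -6.78%.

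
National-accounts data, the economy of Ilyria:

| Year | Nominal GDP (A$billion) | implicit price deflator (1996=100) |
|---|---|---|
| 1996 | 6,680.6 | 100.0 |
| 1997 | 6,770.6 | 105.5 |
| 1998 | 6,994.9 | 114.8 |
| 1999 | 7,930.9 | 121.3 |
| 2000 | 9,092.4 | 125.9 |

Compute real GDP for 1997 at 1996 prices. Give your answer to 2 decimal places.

Real GDP 1997 = 6770.6 / 1.055 = 6417.63.

A$6,417.63 billion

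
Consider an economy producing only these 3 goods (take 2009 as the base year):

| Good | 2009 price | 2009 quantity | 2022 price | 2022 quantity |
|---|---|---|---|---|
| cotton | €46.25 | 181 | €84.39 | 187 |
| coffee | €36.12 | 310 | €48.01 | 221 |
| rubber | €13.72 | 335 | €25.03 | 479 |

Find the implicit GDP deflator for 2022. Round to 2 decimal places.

165.41

Nominal GDP 2022 = 84.39·187 + 48.01·221 + 25.03·479 = 38380.51.
Real GDP 2022 (at 2009 prices) = 46.25·187 + 36.12·221 + 13.72·479 = 23203.15.
Deflator = Nominal/Real × 100 = 38380.51/23203.15 × 100 = 165.411.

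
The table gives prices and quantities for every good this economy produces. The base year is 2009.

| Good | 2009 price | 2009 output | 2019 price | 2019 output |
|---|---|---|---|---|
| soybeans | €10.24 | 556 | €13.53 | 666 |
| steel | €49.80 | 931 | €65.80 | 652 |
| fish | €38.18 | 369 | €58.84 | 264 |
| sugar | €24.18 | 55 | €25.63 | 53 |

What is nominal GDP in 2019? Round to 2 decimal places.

€68804.73

Nominal GDP 2019 = Σ (p_2019 × q_2019) = 13.53·666 + 65.80·652 + 58.84·264 + 25.63·53 = 68804.73.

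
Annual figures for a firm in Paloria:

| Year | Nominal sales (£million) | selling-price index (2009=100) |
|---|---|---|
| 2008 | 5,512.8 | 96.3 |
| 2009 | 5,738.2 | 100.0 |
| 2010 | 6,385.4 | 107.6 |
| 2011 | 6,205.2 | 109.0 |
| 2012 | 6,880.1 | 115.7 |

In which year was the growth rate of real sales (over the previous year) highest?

2012

2009: real = 5738.2/1.000 = 5738.20; growth vs 2008 (5724.61) = 0.24%.
2010: real = 6385.4/1.076 = 5934.39; growth vs 2009 (5738.20) = 3.42%.
2011: real = 6205.2/1.090 = 5692.84; growth vs 2010 (5934.39) = -4.07%.
2012: real = 6880.1/1.157 = 5946.50; growth vs 2011 (5692.84) = 4.46%.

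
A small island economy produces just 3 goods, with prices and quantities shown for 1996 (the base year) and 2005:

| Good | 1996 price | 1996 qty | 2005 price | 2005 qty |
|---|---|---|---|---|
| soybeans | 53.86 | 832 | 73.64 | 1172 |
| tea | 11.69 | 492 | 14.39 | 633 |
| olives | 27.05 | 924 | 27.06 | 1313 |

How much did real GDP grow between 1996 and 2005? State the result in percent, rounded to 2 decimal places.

Real GDP 1996 = Nominal GDP 1996 = 53.86·832 + 11.69·492 + 27.05·924 = 75557.20.
Real GDP 2005 (at 1996 prices) = 53.86·1172 + 11.69·633 + 27.05·1313 = 106040.34.
Real growth = 106040.34/75557.20 − 1 = 0.4034.

40.34%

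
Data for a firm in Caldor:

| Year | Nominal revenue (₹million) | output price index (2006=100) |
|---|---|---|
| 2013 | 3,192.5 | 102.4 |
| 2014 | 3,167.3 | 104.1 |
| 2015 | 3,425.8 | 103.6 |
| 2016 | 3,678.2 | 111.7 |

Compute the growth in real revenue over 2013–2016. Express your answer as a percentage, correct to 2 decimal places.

Real revenue 2013 = 3192.5/1.024 = 3117.68.
Real revenue 2016 = 3678.2/1.117 = 3292.93.
Change = 3292.93/3117.68 − 1 = 0.0562.

5.62%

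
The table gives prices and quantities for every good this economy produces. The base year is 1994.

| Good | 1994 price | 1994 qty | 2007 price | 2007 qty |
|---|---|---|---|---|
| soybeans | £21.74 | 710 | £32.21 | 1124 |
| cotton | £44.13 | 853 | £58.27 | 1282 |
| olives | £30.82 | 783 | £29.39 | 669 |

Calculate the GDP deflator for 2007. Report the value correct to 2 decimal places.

Nominal GDP 2007 = 32.21·1124 + 58.27·1282 + 29.39·669 = 130568.09.
Real GDP 2007 (at 1994 prices) = 21.74·1124 + 44.13·1282 + 30.82·669 = 101629.00.
Deflator = Nominal/Real × 100 = 130568.09/101629.00 × 100 = 128.475.

128.48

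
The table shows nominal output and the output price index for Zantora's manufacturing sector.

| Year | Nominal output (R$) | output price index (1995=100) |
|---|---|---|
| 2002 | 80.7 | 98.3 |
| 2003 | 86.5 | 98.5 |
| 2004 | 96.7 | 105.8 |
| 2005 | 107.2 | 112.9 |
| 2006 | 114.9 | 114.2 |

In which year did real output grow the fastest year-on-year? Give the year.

2003: real = 86.5/0.985 = 87.82; growth vs 2002 (82.10) = 6.97%.
2004: real = 96.7/1.058 = 91.40; growth vs 2003 (87.82) = 4.08%.
2005: real = 107.2/1.129 = 94.95; growth vs 2004 (91.40) = 3.88%.
2006: real = 114.9/1.142 = 100.61; growth vs 2005 (94.95) = 5.96%.

2003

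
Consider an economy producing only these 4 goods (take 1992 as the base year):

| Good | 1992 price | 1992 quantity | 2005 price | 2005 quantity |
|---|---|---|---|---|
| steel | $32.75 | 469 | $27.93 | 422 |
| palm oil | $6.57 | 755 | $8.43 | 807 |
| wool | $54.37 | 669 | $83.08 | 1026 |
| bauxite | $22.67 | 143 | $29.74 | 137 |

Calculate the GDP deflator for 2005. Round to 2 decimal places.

138.32

Nominal GDP 2005 = 27.93·422 + 8.43·807 + 83.08·1026 + 29.74·137 = 107903.93.
Real GDP 2005 (at 1992 prices) = 32.75·422 + 6.57·807 + 54.37·1026 + 22.67·137 = 78011.90.
Deflator = Nominal/Real × 100 = 107903.93/78011.90 × 100 = 138.317.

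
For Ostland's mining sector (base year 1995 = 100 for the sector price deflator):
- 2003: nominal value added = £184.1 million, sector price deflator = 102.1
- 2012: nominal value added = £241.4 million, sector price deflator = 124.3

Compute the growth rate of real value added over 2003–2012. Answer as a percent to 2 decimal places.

Real value added 2003 = 184.1 / 1.021 = 180.31.
Real value added 2012 = 241.4 / 1.243 = 194.21.
Real growth = 194.21 / 180.31 − 1 = 0.0771.

7.71%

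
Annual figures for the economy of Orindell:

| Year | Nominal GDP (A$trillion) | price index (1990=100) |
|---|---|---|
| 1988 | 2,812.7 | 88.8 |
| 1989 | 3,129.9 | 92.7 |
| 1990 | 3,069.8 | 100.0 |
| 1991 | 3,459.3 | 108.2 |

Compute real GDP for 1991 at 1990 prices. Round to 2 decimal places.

Real GDP 1991 = 3459.3 / 1.082 = 3197.13.

A$3,197.13 trillion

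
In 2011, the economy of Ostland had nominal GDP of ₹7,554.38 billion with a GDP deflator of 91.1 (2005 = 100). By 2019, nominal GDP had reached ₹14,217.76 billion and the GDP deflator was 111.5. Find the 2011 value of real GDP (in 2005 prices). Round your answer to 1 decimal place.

Real GDP = Nominal / (GDP deflator/100) = 7554.38 / 0.911 = 8292.40.

₹8,292.4 billion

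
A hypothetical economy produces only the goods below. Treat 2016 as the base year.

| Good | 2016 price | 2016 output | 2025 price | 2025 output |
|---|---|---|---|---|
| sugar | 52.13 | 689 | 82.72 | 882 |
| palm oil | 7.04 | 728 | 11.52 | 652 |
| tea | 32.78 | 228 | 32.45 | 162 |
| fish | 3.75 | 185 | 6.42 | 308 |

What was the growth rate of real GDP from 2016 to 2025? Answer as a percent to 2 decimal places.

15.90%

Real GDP 2016 = Nominal GDP 2016 = 52.13·689 + 7.04·728 + 32.78·228 + 3.75·185 = 49210.28.
Real GDP 2025 (at 2016 prices) = 52.13·882 + 7.04·652 + 32.78·162 + 3.75·308 = 57034.10.
Real growth = 57034.10/49210.28 − 1 = 0.1590.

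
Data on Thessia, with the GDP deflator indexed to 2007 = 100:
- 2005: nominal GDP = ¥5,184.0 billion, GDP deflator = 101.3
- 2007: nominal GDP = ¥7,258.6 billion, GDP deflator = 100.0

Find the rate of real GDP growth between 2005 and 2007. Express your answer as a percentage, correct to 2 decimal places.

41.84%

Deflate each year: 2005 → 5184.0/1.013 = 5117.47; 2007 → 7258.6/1.000 = 7258.60.
So real GDP changed by 7258.60/5117.47 − 1 = 0.4184, i.e. 41.84%.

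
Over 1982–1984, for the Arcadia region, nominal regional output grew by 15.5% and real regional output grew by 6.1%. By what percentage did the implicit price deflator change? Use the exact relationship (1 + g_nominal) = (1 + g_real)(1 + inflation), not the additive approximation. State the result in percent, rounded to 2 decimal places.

(1 + g_nom) = (1 + g_real)(1 + π), so π = 1.1550 / 1.0610 − 1 = 0.08860.

8.86%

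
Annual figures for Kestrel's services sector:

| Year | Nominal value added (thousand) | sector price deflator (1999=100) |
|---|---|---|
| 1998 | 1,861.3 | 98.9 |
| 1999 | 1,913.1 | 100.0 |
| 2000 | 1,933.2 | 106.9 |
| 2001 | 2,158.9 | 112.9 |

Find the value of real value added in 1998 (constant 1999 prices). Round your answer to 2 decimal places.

Real value added 1998 = 1861.3 / 0.989 = 1882.00.

1,882.00 thousand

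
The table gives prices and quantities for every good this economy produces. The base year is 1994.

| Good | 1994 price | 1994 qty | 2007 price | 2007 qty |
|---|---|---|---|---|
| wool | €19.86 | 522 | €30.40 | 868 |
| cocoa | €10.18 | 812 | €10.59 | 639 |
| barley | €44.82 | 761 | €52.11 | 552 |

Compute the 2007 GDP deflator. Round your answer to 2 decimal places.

127.71

Nominal GDP 2007 = 30.40·868 + 10.59·639 + 52.11·552 = 61918.93.
Real GDP 2007 (at 1994 prices) = 19.86·868 + 10.18·639 + 44.82·552 = 48484.14.
Deflator = Nominal/Real × 100 = 61918.93/48484.14 × 100 = 127.710.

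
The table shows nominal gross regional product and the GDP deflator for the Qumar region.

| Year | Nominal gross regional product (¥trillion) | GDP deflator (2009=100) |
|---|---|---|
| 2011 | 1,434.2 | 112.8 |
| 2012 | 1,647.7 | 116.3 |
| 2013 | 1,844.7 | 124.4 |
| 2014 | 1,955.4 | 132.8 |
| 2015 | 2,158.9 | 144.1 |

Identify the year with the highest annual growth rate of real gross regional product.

2012

2012: real = 1647.7/1.163 = 1416.77; growth vs 2011 (1271.45) = 11.43%.
2013: real = 1844.7/1.244 = 1482.88; growth vs 2012 (1416.77) = 4.67%.
2014: real = 1955.4/1.328 = 1472.44; growth vs 2013 (1482.88) = -0.70%.
2015: real = 2158.9/1.441 = 1498.20; growth vs 2014 (1472.44) = 1.75%.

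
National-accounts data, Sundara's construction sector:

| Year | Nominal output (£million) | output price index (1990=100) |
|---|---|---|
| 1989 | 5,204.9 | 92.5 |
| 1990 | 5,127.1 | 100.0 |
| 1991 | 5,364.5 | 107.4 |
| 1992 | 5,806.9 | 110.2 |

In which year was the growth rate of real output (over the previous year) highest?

1992

1990: real = 5127.1/1.000 = 5127.10; growth vs 1989 (5626.92) = -8.88%.
1991: real = 5364.5/1.074 = 4994.88; growth vs 1990 (5127.10) = -2.58%.
1992: real = 5806.9/1.102 = 5269.42; growth vs 1991 (4994.88) = 5.50%.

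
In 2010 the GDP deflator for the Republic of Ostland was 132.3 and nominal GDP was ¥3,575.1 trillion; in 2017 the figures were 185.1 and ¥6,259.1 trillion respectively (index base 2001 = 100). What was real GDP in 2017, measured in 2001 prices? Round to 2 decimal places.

Real GDP = Nominal / (GDP deflator/100) = 6259.1 / 1.851 = 3381.47.

¥3,381.47 trillion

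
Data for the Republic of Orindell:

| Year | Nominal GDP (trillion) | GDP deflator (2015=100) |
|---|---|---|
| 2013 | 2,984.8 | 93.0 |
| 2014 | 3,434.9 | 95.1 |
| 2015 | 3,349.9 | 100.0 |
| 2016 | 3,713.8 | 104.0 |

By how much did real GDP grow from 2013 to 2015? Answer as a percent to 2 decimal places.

Real GDP 2013 = 2984.8/0.930 = 3209.46.
Real GDP 2015 = 3349.9/1.000 = 3349.90.
Change = 3349.90/3209.46 − 1 = 0.0438.

4.38%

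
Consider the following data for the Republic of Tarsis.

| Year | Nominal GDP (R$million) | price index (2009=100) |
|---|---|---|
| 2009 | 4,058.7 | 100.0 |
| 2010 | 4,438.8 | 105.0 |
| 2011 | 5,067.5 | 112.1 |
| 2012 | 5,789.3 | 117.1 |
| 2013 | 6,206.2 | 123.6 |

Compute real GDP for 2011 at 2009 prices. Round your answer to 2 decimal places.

Real GDP 2011 = 5067.5 / 1.121 = 4520.52.

R$4,520.52 million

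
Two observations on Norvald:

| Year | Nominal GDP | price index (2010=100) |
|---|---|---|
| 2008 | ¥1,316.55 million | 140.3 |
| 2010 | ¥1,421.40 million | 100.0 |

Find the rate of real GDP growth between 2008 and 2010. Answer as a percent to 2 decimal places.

Deflate each year: 2008 → 1316.55/1.403 = 938.38; 2010 → 1421.40/1.000 = 1421.40.
So real GDP changed by 1421.40/938.38 − 1 = 0.5147, i.e. 51.47%.

51.47%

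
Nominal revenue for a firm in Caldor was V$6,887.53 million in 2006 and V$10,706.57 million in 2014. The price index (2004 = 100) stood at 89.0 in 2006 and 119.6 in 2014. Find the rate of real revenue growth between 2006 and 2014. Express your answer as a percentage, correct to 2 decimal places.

15.68%

Deflate each year: 2006 → 6887.53/0.890 = 7738.80; 2014 → 10706.57/1.196 = 8951.98.
So real revenue changed by 8951.98/7738.80 − 1 = 0.1568, i.e. 15.68%.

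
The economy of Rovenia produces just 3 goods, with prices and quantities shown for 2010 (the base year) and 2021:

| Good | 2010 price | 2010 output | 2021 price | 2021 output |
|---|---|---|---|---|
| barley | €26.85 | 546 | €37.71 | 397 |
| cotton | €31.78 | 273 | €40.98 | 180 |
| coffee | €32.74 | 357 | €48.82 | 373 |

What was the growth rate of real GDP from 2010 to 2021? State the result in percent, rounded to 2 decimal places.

-18.37%

Real GDP 2010 = Nominal GDP 2010 = 26.85·546 + 31.78·273 + 32.74·357 = 35024.22.
Real GDP 2021 (at 2010 prices) = 26.85·397 + 31.78·180 + 32.74·373 = 28591.87.
Real growth = 28591.87/35024.22 − 1 = -0.1837.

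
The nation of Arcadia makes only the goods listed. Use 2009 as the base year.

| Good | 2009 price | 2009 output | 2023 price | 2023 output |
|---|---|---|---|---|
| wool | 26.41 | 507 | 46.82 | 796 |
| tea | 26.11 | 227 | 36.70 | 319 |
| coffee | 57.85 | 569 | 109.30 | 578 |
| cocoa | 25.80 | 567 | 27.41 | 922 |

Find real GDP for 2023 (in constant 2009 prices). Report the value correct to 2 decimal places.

Real GDP 2023 = Σ (p_2009 × q_2023) = 26.41·796 + 26.11·319 + 57.85·578 + 25.80·922 = 86576.35.

86576.35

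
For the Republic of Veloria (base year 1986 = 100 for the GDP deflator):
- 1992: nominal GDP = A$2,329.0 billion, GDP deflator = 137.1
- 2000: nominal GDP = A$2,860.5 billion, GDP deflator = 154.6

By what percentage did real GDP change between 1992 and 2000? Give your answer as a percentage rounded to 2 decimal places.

8.92%

Real GDP 1992 = 2329.0 / 1.371 = 1698.76.
Real GDP 2000 = 2860.5 / 1.546 = 1850.26.
Real growth = 1850.26 / 1698.76 − 1 = 0.0892.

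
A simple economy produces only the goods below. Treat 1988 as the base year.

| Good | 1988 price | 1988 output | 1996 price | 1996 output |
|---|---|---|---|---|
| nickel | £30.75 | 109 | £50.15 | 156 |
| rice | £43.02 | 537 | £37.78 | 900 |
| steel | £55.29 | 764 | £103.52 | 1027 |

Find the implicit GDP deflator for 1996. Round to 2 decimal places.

Nominal GDP 1996 = 50.15·156 + 37.78·900 + 103.52·1027 = 148140.44.
Real GDP 1996 (at 1988 prices) = 30.75·156 + 43.02·900 + 55.29·1027 = 100297.83.
Deflator = Nominal/Real × 100 = 148140.44/100297.83 × 100 = 147.701.

147.70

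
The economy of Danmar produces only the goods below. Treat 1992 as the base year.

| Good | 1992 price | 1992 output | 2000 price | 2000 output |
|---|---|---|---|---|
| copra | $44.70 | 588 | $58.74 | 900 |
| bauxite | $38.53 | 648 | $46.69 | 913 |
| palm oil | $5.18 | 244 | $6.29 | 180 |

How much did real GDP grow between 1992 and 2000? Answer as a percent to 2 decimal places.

Real GDP 1992 = Nominal GDP 1992 = 44.70·588 + 38.53·648 + 5.18·244 = 52514.96.
Real GDP 2000 (at 1992 prices) = 44.70·900 + 38.53·913 + 5.18·180 = 76340.29.
Real growth = 76340.29/52514.96 − 1 = 0.4537.

45.37%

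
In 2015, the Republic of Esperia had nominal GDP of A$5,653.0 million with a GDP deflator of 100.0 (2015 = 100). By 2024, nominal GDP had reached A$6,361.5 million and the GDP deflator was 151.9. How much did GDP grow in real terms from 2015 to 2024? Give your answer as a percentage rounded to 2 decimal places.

-25.92%

Real GDP 2015 = 5653.0 / 1.000 = 5653.00.
Real GDP 2024 = 6361.5 / 1.519 = 4187.95.
Real growth = 4187.95 / 5653.00 − 1 = -0.2592.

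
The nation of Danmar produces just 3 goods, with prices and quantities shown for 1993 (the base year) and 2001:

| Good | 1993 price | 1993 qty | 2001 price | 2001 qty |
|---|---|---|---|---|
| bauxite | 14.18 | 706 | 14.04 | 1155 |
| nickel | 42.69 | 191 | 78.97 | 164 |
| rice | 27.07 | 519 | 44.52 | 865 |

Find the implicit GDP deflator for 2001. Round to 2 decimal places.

Nominal GDP 2001 = 14.04·1155 + 78.97·164 + 44.52·865 = 67677.08.
Real GDP 2001 (at 1993 prices) = 14.18·1155 + 42.69·164 + 27.07·865 = 46794.61.
Deflator = Nominal/Real × 100 = 67677.08/46794.61 × 100 = 144.626.

144.63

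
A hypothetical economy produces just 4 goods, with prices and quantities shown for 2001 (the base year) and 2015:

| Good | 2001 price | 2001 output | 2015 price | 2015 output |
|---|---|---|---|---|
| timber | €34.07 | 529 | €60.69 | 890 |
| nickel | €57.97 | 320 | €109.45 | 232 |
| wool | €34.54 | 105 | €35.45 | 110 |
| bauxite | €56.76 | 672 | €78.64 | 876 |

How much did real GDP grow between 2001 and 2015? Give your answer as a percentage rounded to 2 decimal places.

24.19%

Real GDP 2001 = Nominal GDP 2001 = 34.07·529 + 57.97·320 + 34.54·105 + 56.76·672 = 78342.85.
Real GDP 2015 (at 2001 prices) = 34.07·890 + 57.97·232 + 34.54·110 + 56.76·876 = 97292.50.
Real growth = 97292.50/78342.85 − 1 = 0.2419.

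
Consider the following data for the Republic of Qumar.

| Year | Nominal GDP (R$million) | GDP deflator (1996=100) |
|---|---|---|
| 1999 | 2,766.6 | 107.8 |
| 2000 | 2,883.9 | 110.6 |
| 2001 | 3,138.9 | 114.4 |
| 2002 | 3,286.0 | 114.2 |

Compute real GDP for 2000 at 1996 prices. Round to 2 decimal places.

R$2,607.50 million

Real GDP 2000 = 2883.9 / 1.106 = 2607.50.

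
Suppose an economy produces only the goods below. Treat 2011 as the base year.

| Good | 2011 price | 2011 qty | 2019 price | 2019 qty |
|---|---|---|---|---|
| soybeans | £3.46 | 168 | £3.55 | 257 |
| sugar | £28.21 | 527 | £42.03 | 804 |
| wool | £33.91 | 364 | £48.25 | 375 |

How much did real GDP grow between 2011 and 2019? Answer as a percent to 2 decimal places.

30.57%

Real GDP 2011 = Nominal GDP 2011 = 3.46·168 + 28.21·527 + 33.91·364 = 27791.19.
Real GDP 2019 (at 2011 prices) = 3.46·257 + 28.21·804 + 33.91·375 = 36286.31.
Real growth = 36286.31/27791.19 − 1 = 0.3057.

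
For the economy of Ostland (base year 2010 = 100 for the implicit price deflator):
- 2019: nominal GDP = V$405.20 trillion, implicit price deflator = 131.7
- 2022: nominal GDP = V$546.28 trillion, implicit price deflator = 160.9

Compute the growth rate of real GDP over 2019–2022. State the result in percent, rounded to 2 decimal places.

10.35%

Deflate each year: 2019 → 405.20/1.317 = 307.67; 2022 → 546.28/1.609 = 339.52.
So real GDP changed by 339.52/307.67 − 1 = 0.1035, i.e. 10.35%.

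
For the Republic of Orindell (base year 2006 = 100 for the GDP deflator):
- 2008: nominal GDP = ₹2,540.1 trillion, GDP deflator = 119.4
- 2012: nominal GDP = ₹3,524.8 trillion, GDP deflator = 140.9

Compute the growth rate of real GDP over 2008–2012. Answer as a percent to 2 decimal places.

Deflate each year: 2008 → 2540.1/1.194 = 2127.39; 2012 → 3524.8/1.409 = 2501.63.
So real GDP changed by 2501.63/2127.39 − 1 = 0.1759, i.e. 17.59%.

17.59%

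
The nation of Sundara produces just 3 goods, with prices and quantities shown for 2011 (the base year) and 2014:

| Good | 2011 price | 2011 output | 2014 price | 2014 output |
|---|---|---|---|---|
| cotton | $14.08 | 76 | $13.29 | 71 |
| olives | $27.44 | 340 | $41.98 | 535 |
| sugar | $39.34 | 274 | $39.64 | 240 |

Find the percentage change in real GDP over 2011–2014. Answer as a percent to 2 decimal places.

Real GDP 2011 = Nominal GDP 2011 = 14.08·76 + 27.44·340 + 39.34·274 = 21178.84.
Real GDP 2014 (at 2011 prices) = 14.08·71 + 27.44·535 + 39.34·240 = 25121.68.
Real growth = 25121.68/21178.84 − 1 = 0.1862.

18.62%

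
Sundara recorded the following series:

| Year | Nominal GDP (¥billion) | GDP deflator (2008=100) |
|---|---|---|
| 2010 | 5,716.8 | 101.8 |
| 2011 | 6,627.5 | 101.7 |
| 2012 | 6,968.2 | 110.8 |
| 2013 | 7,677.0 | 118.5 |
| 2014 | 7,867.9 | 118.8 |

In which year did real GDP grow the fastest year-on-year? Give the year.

2011: real = 6627.5/1.017 = 6516.72; growth vs 2010 (5615.72) = 16.04%.
2012: real = 6968.2/1.108 = 6288.99; growth vs 2011 (6516.72) = -3.49%.
2013: real = 7677.0/1.185 = 6478.48; growth vs 2012 (6288.99) = 3.01%.
2014: real = 7867.9/1.188 = 6622.81; growth vs 2013 (6478.48) = 2.23%.

2011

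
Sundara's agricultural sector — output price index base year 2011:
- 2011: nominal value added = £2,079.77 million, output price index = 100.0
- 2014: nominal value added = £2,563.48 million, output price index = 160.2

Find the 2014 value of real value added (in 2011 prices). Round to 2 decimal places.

£1,600.17 million

Real value added = Nominal / (output price index/100) = 2563.48 / 1.602 = 1600.17.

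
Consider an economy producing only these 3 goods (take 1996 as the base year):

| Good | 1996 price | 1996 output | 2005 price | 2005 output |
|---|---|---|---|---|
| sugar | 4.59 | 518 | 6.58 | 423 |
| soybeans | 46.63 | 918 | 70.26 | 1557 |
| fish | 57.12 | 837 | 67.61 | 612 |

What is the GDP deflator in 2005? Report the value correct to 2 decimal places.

140.23

Nominal GDP 2005 = 6.58·423 + 70.26·1557 + 67.61·612 = 153555.48.
Real GDP 2005 (at 1996 prices) = 4.59·423 + 46.63·1557 + 57.12·612 = 109501.92.
Deflator = Nominal/Real × 100 = 153555.48/109501.92 × 100 = 140.231.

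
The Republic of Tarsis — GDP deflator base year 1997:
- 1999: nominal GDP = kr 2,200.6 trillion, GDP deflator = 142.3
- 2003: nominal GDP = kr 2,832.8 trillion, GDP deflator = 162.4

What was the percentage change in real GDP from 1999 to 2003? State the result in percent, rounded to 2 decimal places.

12.80%

Deflate each year: 1999 → 2200.6/1.423 = 1546.45; 2003 → 2832.8/1.624 = 1744.33.
So real GDP changed by 1744.33/1546.45 − 1 = 0.1280, i.e. 12.80%.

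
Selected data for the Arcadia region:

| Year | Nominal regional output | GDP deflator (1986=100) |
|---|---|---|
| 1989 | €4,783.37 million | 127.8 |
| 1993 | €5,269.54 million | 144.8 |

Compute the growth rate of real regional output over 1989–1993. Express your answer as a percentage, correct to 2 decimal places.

-2.77%

Deflate each year: 1989 → 4783.37/1.278 = 3742.86; 1993 → 5269.54/1.448 = 3639.19.
So real regional output changed by 3639.19/3742.86 − 1 = -0.0277, i.e. -2.77%.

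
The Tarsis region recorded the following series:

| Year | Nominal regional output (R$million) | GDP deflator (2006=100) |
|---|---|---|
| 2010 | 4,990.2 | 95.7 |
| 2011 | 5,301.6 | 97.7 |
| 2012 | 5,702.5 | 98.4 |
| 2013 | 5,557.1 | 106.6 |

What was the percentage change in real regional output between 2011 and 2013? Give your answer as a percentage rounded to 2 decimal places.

Real regional output 2011 = 5301.6/0.977 = 5426.41.
Real regional output 2013 = 5557.1/1.066 = 5213.04.
Change = 5213.04/5426.41 − 1 = -0.0393.

-3.93%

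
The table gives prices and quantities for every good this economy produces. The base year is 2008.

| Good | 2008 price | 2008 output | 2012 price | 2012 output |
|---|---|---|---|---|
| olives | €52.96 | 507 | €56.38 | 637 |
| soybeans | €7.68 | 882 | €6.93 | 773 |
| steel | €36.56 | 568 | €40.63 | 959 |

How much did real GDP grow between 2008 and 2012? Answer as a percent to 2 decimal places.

37.40%

Real GDP 2008 = Nominal GDP 2008 = 52.96·507 + 7.68·882 + 36.56·568 = 54390.56.
Real GDP 2012 (at 2008 prices) = 52.96·637 + 7.68·773 + 36.56·959 = 74733.20.
Real growth = 74733.20/54390.56 − 1 = 0.3740.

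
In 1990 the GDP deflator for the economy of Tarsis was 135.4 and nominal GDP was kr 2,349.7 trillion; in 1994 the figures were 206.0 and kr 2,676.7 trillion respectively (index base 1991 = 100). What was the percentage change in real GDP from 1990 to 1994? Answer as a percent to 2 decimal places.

Real GDP 1990 = 2349.7 / 1.354 = 1735.38.
Real GDP 1994 = 2676.7 / 2.060 = 1299.37.
Real growth = 1299.37 / 1735.38 − 1 = -0.2512.

-25.12%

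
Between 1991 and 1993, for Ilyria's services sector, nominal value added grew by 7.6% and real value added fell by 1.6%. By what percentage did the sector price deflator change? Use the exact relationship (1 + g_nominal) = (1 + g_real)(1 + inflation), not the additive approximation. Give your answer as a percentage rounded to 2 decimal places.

9.35%

(1 + g_nom) = (1 + g_real)(1 + π), so π = 1.0760 / 0.9840 − 1 = 0.09350.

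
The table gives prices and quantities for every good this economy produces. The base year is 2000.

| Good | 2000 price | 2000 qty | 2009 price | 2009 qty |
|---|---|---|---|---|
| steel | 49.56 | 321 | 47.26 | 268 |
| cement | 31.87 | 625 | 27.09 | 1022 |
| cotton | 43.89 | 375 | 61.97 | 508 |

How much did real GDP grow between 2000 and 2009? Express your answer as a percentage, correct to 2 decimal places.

Real GDP 2000 = Nominal GDP 2000 = 49.56·321 + 31.87·625 + 43.89·375 = 52286.26.
Real GDP 2009 (at 2000 prices) = 49.56·268 + 31.87·1022 + 43.89·508 = 68149.34.
Real growth = 68149.34/52286.26 − 1 = 0.3034.

30.34%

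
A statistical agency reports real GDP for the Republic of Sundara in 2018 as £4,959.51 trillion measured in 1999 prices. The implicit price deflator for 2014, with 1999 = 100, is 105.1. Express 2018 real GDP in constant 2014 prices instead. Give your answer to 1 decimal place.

Real GDP in 2014 prices = Real GDP in 1999 prices × (P_2014/P_1999) = 4959.51 × 1.051 = 5212.45.

£5,212.4 trillion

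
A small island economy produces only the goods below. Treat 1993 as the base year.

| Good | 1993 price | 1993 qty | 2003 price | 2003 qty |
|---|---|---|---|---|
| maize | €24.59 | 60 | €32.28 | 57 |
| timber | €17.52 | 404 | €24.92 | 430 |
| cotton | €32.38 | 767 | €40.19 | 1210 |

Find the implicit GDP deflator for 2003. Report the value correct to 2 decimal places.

127.16

Nominal GDP 2003 = 32.28·57 + 24.92·430 + 40.19·1210 = 61185.46.
Real GDP 2003 (at 1993 prices) = 24.59·57 + 17.52·430 + 32.38·1210 = 48115.03.
Deflator = Nominal/Real × 100 = 61185.46/48115.03 × 100 = 127.165.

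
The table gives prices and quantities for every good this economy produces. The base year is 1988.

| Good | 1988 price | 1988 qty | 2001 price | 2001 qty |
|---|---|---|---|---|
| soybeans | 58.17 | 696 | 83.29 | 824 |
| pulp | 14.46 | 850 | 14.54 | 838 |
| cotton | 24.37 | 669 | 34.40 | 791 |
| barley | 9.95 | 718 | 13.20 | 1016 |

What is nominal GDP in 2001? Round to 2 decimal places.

Nominal GDP 2001 = Σ (p_2001 × q_2001) = 83.29·824 + 14.54·838 + 34.40·791 + 13.20·1016 = 121437.08.

121437.08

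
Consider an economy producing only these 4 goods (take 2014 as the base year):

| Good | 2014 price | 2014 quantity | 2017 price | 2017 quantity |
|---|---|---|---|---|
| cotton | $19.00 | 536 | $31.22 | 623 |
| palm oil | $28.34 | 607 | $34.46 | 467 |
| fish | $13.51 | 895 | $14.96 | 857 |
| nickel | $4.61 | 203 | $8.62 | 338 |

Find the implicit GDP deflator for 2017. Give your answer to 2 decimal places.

134.21

Nominal GDP 2017 = 31.22·623 + 34.46·467 + 14.96·857 + 8.62·338 = 51277.16.
Real GDP 2017 (at 2014 prices) = 19.00·623 + 28.34·467 + 13.51·857 + 4.61·338 = 38208.03.
Deflator = Nominal/Real × 100 = 51277.16/38208.03 × 100 = 134.205.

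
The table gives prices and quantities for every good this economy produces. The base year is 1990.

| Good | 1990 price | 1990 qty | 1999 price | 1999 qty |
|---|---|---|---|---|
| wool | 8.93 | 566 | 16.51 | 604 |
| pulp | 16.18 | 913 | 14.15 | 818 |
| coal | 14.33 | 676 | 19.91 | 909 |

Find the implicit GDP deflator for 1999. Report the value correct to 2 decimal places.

125.24

Nominal GDP 1999 = 16.51·604 + 14.15·818 + 19.91·909 = 39644.93.
Real GDP 1999 (at 1990 prices) = 8.93·604 + 16.18·818 + 14.33·909 = 31654.93.
Deflator = Nominal/Real × 100 = 39644.93/31654.93 × 100 = 125.241.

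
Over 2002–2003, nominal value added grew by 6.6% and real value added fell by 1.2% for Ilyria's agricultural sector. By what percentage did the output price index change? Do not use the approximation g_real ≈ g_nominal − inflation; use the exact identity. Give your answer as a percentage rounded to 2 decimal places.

7.89%

(1 + g_nom) = (1 + g_real)(1 + π), so π = 1.0660 / 0.9880 − 1 = 0.07895.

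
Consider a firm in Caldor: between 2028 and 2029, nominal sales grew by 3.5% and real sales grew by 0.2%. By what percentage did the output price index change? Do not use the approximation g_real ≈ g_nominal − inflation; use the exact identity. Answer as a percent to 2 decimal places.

(1 + g_nom) = (1 + g_real)(1 + π), so π = 1.0350 / 1.0020 − 1 = 0.03293.

3.29%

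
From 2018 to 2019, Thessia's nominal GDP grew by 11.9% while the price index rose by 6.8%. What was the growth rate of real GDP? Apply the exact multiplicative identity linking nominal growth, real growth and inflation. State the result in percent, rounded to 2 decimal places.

(1 + g_nom) = (1 + g_real)(1 + π), so g_real = 1.1190 / 1.0680 − 1 = 0.04775.

4.78%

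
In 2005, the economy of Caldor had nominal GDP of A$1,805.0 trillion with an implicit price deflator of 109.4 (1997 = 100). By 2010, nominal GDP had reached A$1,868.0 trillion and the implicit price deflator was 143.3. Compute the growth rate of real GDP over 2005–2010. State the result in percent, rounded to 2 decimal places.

-20.99%

Deflate each year: 2005 → 1805.0/1.094 = 1649.91; 2010 → 1868.0/1.433 = 1303.56.
So real GDP changed by 1303.56/1649.91 − 1 = -0.2099, i.e. -20.99%.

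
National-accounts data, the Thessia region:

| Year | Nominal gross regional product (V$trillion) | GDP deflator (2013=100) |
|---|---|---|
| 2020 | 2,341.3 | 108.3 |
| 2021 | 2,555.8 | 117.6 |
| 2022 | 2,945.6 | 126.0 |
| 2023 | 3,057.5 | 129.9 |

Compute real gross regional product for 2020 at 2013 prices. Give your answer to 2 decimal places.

Real gross regional product 2020 = 2341.3 / 1.083 = 2161.87.

V$2,161.87 trillion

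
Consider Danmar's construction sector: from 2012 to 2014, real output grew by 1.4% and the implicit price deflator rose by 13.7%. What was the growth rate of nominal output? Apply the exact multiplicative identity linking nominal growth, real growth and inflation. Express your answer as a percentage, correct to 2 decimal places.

(1 + g_nom) = (1 + g_real)(1 + π) = 1.0140 × 1.1370 = 1.15292.

15.29%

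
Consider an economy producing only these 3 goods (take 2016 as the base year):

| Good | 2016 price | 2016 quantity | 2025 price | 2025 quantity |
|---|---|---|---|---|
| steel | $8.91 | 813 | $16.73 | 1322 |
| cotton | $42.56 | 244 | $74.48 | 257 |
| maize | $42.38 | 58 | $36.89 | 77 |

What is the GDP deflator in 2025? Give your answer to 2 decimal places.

Nominal GDP 2025 = 16.73·1322 + 74.48·257 + 36.89·77 = 44098.95.
Real GDP 2025 (at 2016 prices) = 8.91·1322 + 42.56·257 + 42.38·77 = 25980.20.
Deflator = Nominal/Real × 100 = 44098.95/25980.20 × 100 = 169.741.

169.74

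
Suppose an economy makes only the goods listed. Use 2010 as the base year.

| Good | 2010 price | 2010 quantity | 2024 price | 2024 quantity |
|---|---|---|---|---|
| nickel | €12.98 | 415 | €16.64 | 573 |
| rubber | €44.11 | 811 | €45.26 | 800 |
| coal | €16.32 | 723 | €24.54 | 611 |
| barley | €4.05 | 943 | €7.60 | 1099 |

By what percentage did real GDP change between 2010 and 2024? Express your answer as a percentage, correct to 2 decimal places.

Real GDP 2010 = Nominal GDP 2010 = 12.98·415 + 44.11·811 + 16.32·723 + 4.05·943 = 56778.42.
Real GDP 2024 (at 2010 prices) = 12.98·573 + 44.11·800 + 16.32·611 + 4.05·1099 = 57148.01.
Real growth = 57148.01/56778.42 − 1 = 0.0065.

0.65%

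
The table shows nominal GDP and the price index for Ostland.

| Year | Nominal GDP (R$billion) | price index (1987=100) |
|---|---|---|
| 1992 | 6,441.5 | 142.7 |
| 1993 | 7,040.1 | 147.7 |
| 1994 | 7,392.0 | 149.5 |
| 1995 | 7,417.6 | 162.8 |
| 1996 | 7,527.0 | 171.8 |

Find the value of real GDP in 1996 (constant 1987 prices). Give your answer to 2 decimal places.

Real GDP 1996 = 7527.0 / 1.718 = 4381.26.

R$4,381.26 billion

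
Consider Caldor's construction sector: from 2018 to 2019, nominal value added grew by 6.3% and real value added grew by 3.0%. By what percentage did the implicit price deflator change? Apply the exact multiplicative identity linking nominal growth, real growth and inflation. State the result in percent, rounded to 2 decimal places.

(1 + g_nom) = (1 + g_real)(1 + π), so π = 1.0630 / 1.0300 − 1 = 0.03204.

3.20%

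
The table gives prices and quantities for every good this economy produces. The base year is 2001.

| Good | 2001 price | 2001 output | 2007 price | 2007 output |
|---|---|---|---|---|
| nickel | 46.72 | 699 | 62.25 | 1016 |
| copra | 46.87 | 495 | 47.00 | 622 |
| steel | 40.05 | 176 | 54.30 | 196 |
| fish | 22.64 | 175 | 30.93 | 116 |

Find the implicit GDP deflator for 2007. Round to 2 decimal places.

122.52

Nominal GDP 2007 = 62.25·1016 + 47.00·622 + 54.30·196 + 30.93·116 = 106710.68.
Real GDP 2007 (at 2001 prices) = 46.72·1016 + 46.87·622 + 40.05·196 + 22.64·116 = 87096.70.
Deflator = Nominal/Real × 100 = 106710.68/87096.70 × 100 = 122.520.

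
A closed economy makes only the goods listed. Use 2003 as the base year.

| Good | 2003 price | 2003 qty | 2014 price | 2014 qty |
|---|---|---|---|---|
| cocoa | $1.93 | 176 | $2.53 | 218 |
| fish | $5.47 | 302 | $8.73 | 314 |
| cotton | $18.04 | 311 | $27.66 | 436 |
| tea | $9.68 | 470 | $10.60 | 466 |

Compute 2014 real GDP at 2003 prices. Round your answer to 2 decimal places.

Real GDP 2014 = Σ (p_2003 × q_2014) = 1.93·218 + 5.47·314 + 18.04·436 + 9.68·466 = 14514.64.

$14514.64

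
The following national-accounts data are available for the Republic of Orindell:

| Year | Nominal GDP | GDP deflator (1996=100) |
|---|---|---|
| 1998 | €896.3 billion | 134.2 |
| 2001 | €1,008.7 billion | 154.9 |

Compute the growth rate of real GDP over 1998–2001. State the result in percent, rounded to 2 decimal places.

-2.50%

Deflate each year: 1998 → 896.3/1.342 = 667.88; 2001 → 1008.7/1.549 = 651.19.
So real GDP changed by 651.19/667.88 − 1 = -0.0250, i.e. -2.50%.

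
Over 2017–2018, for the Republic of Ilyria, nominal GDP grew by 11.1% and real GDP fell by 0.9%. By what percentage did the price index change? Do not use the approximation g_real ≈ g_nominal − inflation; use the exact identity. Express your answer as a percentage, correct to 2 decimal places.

(1 + g_nom) = (1 + g_real)(1 + π), so π = 1.1110 / 0.9910 − 1 = 0.12109.

12.11%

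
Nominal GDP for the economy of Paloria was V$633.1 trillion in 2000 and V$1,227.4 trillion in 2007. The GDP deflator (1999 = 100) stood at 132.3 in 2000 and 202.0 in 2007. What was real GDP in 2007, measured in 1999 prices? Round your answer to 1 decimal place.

V$607.6 trillion

Real GDP = Nominal / (GDP deflator/100) = 1227.4 / 2.020 = 607.62.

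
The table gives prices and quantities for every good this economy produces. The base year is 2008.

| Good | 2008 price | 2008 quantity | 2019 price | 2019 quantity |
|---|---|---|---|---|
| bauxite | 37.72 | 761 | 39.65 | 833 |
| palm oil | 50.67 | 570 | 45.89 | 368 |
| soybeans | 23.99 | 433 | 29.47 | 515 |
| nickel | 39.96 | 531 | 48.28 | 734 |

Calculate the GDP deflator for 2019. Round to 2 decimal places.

Nominal GDP 2019 = 39.65·833 + 45.89·368 + 29.47·515 + 48.28·734 = 100530.54.
Real GDP 2019 (at 2008 prices) = 37.72·833 + 50.67·368 + 23.99·515 + 39.96·734 = 91752.81.
Deflator = Nominal/Real × 100 = 100530.54/91752.81 × 100 = 109.567.

109.57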